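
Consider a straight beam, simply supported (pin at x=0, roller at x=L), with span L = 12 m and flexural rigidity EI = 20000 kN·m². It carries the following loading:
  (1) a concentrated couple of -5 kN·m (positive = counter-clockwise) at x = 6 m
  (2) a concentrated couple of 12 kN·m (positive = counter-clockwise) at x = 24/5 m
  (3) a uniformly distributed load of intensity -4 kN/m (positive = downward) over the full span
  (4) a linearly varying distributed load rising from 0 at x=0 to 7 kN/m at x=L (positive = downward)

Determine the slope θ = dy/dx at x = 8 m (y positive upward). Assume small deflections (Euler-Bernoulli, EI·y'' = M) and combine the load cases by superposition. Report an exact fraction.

θ(8) = -13831/9000000 rad

Load 1 — applied couple M₀=-5 kN·m at a=6 m (b=L-a=6):
  θ_1 = (M₀x²/(2L)-M₀(x-a)+C₁)/EI  [x>a] with C₁=M₀(3b²-L²)/(6L)=5/2 = ((-5)·8²/(2·12)-(-5)·(8-6)+(5/2))/20000 = -1/24000 rad
Load 2 — applied couple M₀=12 kN·m at a=24/5 m (b=L-a=36/5):
  θ_2 = (M₀x²/(2L)-M₀(x-a)+C₁)/EI  [x>a] with C₁=M₀(3b²-L²)/(6L)=48/25 = (12·8²/(2·12)-12·(8-(24/5))+(48/25))/20000 = -7/31250 rad
Load 3 — uniform load w=-4 kN/m over full span:
  θ_3 = -w(L³-6Lx²+4x³)/(24EI) = -(-4)·(12³-6·12·8²+4·8³)/(24·20000) = -13/1875 rad
Load 4 — triangular load w₀=7 kN/m (0→w₀ over full span):
  θ_4 = -w₀(7L⁴-30L²x²+15x⁴)/(360LEI) = -7·(7·12⁴-30·12²·8²+15·8⁴)/(360·12·20000) = 637/112500 rad
Superposition: θ = Σ θ_i = -13831/9000000 rad ≈ -0.001537 rad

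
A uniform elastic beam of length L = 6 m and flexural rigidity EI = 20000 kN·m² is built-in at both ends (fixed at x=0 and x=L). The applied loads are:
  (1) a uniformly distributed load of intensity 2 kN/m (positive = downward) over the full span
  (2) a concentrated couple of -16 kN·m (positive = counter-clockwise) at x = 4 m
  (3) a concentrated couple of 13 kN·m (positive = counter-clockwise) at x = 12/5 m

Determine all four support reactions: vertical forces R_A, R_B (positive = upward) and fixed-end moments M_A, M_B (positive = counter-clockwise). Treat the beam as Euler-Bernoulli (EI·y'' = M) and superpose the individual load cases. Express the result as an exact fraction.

R_A = 1252/225 kN, M_A = 167/75 kN·m, R_B = 1448/225 kN, M_B = -46/25 kN·m

Load 1 — uniform load w=2 kN/m over full span:
  R_A = wL/2 = 2·6/2 = 6 kN
  M_A = wL²/12 = 2·6²/12 = 6 kN·m
  R_B = wL/2 = 2·6/2 = 6 kN
  M_B = -wL²/12 = -2·6²/12 = -6 kN·m
Load 2 — applied couple M₀=-16 kN·m at a=4 m (b=L-a=2):
  R_A = 6M₀ab/L³ = 6·(-16)·4·2/6³ = -32/9 kN
  M_A = M₀b(2a-b)/L² = (-16)·2·(2·4-2)/6² = -16/3 kN·m
  R_B = -6M₀ab/L³ = -6·(-16)·4·2/6³ = 32/9 kN
  M_B = M₀a(2b-a)/L² = (-16)·4·(2·2-4)/6² = 0 kN·m
Load 3 — applied couple M₀=13 kN·m at a=12/5 m (b=L-a=18/5):
  R_A = 6M₀ab/L³ = 6·13·(12/5)·(18/5)/6³ = 78/25 kN
  M_A = M₀b(2a-b)/L² = 13·(18/5)·(2·(12/5)-(18/5))/6² = 39/25 kN·m
  R_B = -6M₀ab/L³ = -6·13·(12/5)·(18/5)/6³ = -78/25 kN
  M_B = M₀a(2b-a)/L² = 13·(12/5)·(2·(18/5)-(12/5))/6² = 104/25 kN·m
Superposition: R_A = 1252/225 kN, M_A = 167/75 kN·m, R_B = 1448/225 kN, M_B = -46/25 kN·m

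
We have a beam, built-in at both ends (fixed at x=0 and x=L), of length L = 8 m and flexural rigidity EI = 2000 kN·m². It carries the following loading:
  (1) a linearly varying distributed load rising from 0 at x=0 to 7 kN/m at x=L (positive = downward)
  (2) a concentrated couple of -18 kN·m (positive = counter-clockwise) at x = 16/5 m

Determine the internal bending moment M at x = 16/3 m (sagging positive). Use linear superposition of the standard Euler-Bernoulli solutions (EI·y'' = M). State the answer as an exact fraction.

M(16/3) = 21512/2025 kN·m

Load 1 — triangular load w₀=7 kN/m (0→w₀ over full span):
  M_1 = 3w₀Lx/20 - w₀L²/30 - w₀x³/(6L) = 3·7·8·(16/3)/20 - 7·8²/30 - 7·(16/3)³/(6·8) = 3136/405 kN·m
Load 2 — applied couple M₀=-18 kN·m at a=16/5 m (b=L-a=24/5):
  M_2 = R_Ax - M_A - M₀  [x>a] with R_A=-81/25, M_A=-54/25 = (-81/25)·(16/3) - (-54/25) - (-18) = 72/25 kN·m
Superposition: M = Σ M_i = 21512/2025 kN·m ≈ 10.623210 kN·m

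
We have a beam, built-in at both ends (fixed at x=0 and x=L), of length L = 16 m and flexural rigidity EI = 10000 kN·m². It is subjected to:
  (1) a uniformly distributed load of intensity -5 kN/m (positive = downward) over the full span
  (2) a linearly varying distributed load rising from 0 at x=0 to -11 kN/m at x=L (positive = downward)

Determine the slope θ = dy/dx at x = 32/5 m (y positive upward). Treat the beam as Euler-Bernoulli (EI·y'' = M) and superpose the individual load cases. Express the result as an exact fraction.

θ(32/5) = 7424/390625 rad

Load 1 — uniform load w=-5 kN/m over full span:
  θ_1 = -wx(L-x)(L-2x)/(12EI) = -(-5)·(32/5)·(16-(32/5))·(16-2·(32/5))/(12·10000) = 128/15625 rad
Load 2 — triangular load w₀=-11 kN/m (0→w₀ over full span):
  θ_2 = -w₀(2x(L-x)(L-2x)(x+2L)+x²(L-x)²)/(120LEI) = -(-11)·(2·(32/5)·(16-(32/5))·(16-2·(32/5))·((32/5)+2·16)+(32/5)²·(16-(32/5))²)/(120·16·10000) = 4224/390625 rad
Superposition: θ = Σ θ_i = 7424/390625 rad ≈ 0.019005 rad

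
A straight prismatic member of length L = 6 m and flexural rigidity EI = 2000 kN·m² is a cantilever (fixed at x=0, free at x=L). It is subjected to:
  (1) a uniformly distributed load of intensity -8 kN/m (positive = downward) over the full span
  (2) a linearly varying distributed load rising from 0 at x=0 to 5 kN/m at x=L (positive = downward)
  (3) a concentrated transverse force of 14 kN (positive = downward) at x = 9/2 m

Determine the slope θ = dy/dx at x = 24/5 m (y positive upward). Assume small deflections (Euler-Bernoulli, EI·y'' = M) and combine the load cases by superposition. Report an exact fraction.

θ(24/5) = 5157/1000000 rad

Load 1 — uniform load w=-8 kN/m over full span:
  θ_1 = -wx(x²-3Lx+3L²)/(6EI) = -(-8)·(24/5)·((24/5)²-3·6·(24/5)+3·6²)/(6·2000) = 2232/15625 rad
Load 2 — triangular load w₀=5 kN/m (0→w₀ over full span):
  θ_2 = (w₀Lx²/4-w₀L²x/3-w₀x⁴/(24L))/EI = (5·6·(24/5)²/4-5·6²·(24/5)/3-5·(24/5)⁴/(24·6))/2000 = -1044/15625 rad
Load 3 — point force P=14 kN at a=9/2 m (b=L-a=3/2):
  θ_3 = -Pa²/(2EI)  [x>a] = -14·(9/2)²/(2·2000) = -567/8000 rad
Superposition: θ = Σ θ_i = 5157/1000000 rad ≈ 0.005157 rad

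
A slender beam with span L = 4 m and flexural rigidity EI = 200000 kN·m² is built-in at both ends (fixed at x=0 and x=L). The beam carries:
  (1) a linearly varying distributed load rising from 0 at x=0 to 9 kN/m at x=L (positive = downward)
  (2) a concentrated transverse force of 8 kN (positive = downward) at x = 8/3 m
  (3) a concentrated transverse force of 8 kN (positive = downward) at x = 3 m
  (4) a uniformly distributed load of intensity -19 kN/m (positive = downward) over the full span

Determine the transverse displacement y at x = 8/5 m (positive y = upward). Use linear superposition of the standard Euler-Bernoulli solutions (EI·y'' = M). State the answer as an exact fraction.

y(8/5) = 501073/15820312500 m

Load 1 — triangular load w₀=9 kN/m (0→w₀ over full span):
  y_1 = -w₀x²(L-x)²(x+2L)/(120LEI) = -9·(8/5)²·(4-(8/5))²·((8/5)+2·4)/(120·4·200000) = -648/48828125 m
Load 2 — point force P=8 kN at a=8/3 m (b=L-a=4/3):
  y_2 = -Pb²x²(3aL-(3a+b)x)/(6L³EI)  [x≤a] = -8·(4/3)²·(8/5)²·(3·(8/3)·4-(3·(8/3)+(4/3))·(8/5))/(6·4³·200000) = -256/31640625 m
Load 3 — point force P=8 kN at a=3 m (b=L-a=1):
  y_3 = -Pb²x²(3aL-(3a+b)x)/(6L³EI)  [x≤a] = -8·1²·(8/5)²·(3·3·4-(3·3+1)·(8/5))/(6·4³·200000) = -1/187500 m
Load 4 — uniform load w=-19 kN/m over full span:
  y_4 = -wx²(L-x)²/(24EI) = -(-19)·(8/5)²·(4-(8/5))²/(24·200000) = 114/1953125 m
Superposition: y = Σ y_i = 501073/15820312500 m ≈ 0.000032 m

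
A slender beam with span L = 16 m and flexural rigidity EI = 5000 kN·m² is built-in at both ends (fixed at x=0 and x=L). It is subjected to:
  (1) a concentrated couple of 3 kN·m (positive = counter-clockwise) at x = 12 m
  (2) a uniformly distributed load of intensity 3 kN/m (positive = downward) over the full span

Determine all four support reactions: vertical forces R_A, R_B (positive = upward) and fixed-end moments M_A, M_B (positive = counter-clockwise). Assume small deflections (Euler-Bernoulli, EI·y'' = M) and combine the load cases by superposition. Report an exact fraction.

Load 1 — applied couple M₀=3 kN·m at a=12 m (b=L-a=4):
  R_A = 6M₀ab/L³ = 6·3·12·4/16³ = 27/128 kN
  M_A = M₀b(2a-b)/L² = 3·4·(2·12-4)/16² = 15/16 kN·m
  R_B = -6M₀ab/L³ = -6·3·12·4/16³ = -27/128 kN
  M_B = M₀a(2b-a)/L² = 3·12·(2·4-12)/16² = -9/16 kN·m
Load 2 — uniform load w=3 kN/m over full span:
  R_A = wL/2 = 3·16/2 = 24 kN
  M_A = wL²/12 = 3·16²/12 = 64 kN·m
  R_B = wL/2 = 3·16/2 = 24 kN
  M_B = -wL²/12 = -3·16²/12 = -64 kN·m
Superposition: R_A = 3099/128 kN, M_A = 1039/16 kN·m, R_B = 3045/128 kN, M_B = -1033/16 kN·m

R_A = 3099/128 kN, M_A = 1039/16 kN·m, R_B = 3045/128 kN, M_B = -1033/16 kN·m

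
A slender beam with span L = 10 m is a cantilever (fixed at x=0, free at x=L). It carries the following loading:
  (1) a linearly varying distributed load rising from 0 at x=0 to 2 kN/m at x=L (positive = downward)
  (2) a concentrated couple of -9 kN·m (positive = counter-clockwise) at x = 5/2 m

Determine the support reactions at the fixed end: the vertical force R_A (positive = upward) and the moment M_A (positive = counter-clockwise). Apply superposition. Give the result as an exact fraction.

Load 1 — triangular load w₀=2 kN/m (0→w₀ over full span):
  R_A = w₀L/2 = 2·10/2 = 10 kN
  M_A = w₀L²/3 = 2·10²/3 = 200/3 kN·m
Load 2 — applied couple M₀=-9 kN·m at a=5/2 m (b=L-a=15/2):
  R_A = 0 kN
  M_A = -M₀ = -(-9) = 9 kN·m
Superposition: R_A = 10 kN, M_A = 227/3 kN·m

R_A = 10 kN, M_A = 227/3 kN·m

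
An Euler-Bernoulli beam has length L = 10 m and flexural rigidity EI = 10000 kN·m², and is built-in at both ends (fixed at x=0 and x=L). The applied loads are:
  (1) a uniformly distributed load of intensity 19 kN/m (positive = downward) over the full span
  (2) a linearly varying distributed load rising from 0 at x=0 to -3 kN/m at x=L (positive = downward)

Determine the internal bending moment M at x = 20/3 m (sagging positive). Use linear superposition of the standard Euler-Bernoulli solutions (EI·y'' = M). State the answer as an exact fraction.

M(20/3) = 1285/27 kN·m

Load 1 — uniform load w=19 kN/m over full span:
  M_1 = wLx/2 - wL²/12 - wx²/2 = 19·10·(20/3)/2 - 19·10²/12 - 19·(20/3)²/2 = 475/9 kN·m
Load 2 — triangular load w₀=-3 kN/m (0→w₀ over full span):
  M_2 = 3w₀Lx/20 - w₀L²/30 - w₀x³/(6L) = 3·(-3)·10·(20/3)/20 - (-3)·10²/30 - (-3)·(20/3)³/(6·10) = -140/27 kN·m
Superposition: M = Σ M_i = 1285/27 kN·m ≈ 47.592593 kN·m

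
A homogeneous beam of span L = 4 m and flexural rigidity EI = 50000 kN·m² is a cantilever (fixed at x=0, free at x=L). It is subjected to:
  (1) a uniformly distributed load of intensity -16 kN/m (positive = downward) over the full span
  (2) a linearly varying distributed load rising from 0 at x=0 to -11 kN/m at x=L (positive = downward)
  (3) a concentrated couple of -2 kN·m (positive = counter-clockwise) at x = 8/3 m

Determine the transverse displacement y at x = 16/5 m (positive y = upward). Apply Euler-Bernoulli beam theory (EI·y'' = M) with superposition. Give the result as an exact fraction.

Load 1 — uniform load w=-16 kN/m over full span:
  y_1 = -wx²(x²-4Lx+6L²)/(24EI) = -(-16)·(16/5)²·((16/5)²-4·4·(16/5)+6·4²)/(24·50000) = 44032/5859375 m
Load 2 — triangular load w₀=-11 kN/m (0→w₀ over full span):
  y_2 = (w₀Lx³/12-w₀L²x²/6-w₀x⁵/(120L))/EI = ((-11)·4·(16/5)³/12-(-11)·4²·(16/5)²/6-(-11)·(16/5)⁵/(120·4))/50000 = 550528/146484375 m
Load 3 — applied couple M₀=-2 kN·m at a=8/3 m (b=L-a=4/3):
  y_3 = M₀a(2x-a)/(2EI)  [x>a] = (-2)·(8/3)·(2·(16/5)-(8/3))/(2·50000) = -28/140625 m
Superposition: y = Σ y_i = 4866484/439453125 m ≈ 0.011074 m

y(16/5) = 4866484/439453125 m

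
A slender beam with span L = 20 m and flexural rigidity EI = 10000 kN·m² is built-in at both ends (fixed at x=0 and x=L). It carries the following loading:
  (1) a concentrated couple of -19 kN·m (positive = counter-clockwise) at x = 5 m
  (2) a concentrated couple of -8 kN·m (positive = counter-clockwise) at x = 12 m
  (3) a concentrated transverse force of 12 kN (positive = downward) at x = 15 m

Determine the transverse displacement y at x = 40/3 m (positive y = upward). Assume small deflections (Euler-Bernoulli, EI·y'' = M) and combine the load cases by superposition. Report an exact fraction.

y(40/3) = -17891/540000 m

Load 1 — applied couple M₀=-19 kN·m at a=5 m (b=L-a=15):
  y_1 = (R_Ax³/6 - M_Ax²/2 - M₀(x-a)²/2)/EI  [x>a] with R_A=-171/160, M_A=57/16 = ((-171/160)·(40/3)³/6 - (57/16)·(40/3)²/2 - (-19)·((40/3)-5)²/2)/10000 = -19/2400 m
Load 2 — applied couple M₀=-8 kN·m at a=12 m (b=L-a=8):
  y_2 = (R_Ax³/6 - M_Ax²/2 - M₀(x-a)²/2)/EI  [x>a] with R_A=-72/125, M_A=-64/25 = ((-72/125)·(40/3)³/6 - (-64/25)·(40/3)²/2 - (-8)·((40/3)-12)²/2)/10000 = 4/5625 m
Load 3 — point force P=12 kN at a=15 m (b=L-a=5):
  y_3 = -Pb²x²(3aL-(3a+b)x)/(6L³EI)  [x≤a] = -12·5²·(40/3)²·(3·15·20-(3·15+5)·(40/3))/(6·20³·10000) = -7/270 m
Superposition: y = Σ y_i = -17891/540000 m ≈ -0.033131 m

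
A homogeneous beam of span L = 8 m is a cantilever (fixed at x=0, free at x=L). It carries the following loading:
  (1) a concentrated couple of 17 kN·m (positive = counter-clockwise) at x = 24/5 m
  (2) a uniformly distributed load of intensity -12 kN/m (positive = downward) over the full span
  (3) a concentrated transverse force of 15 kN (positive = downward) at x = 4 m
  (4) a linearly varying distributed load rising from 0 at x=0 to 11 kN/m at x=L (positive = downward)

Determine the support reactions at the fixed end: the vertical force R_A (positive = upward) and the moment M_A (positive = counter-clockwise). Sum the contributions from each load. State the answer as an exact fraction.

Load 1 — applied couple M₀=17 kN·m at a=24/5 m (b=L-a=16/5):
  R_A = 0 kN
  M_A = -M₀ = -17 kN·m
Load 2 — uniform load w=-12 kN/m over full span:
  R_A = wL = (-12)·8 = -96 kN
  M_A = wL²/2 = (-12)·8²/2 = -384 kN·m
Load 3 — point force P=15 kN at a=4 m (b=L-a=4):
  R_A = P = 15 kN
  M_A = Pa = 15·4 = 60 kN·m
Load 4 — triangular load w₀=11 kN/m (0→w₀ over full span):
  R_A = w₀L/2 = 11·8/2 = 44 kN
  M_A = w₀L²/3 = 11·8²/3 = 704/3 kN·m
Superposition: R_A = -37 kN, M_A = -319/3 kN·m

R_A = -37 kN, M_A = -319/3 kN·m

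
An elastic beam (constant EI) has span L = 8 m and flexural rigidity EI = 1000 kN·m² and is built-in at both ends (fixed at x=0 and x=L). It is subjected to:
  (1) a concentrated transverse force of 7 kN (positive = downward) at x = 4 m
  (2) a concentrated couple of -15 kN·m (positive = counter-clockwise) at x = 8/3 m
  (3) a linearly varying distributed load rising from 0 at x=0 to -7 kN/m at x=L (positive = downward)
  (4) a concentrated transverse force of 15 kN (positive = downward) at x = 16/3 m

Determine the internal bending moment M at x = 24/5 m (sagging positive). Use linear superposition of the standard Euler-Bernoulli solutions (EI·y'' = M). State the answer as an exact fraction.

Load 1 — point force P=7 kN at a=4 m (b=L-a=4):
  M_1 = Pa²(a+3b)(L-x)/L³ - Pa²b/L²  [x>a] = 7·4²·(4+3·4)·(8-(24/5))/8³ - 7·4²·4/8² = 21/5 kN·m
Load 2 — applied couple M₀=-15 kN·m at a=8/3 m (b=L-a=16/3):
  M_2 = R_Ax - M_A - M₀  [x>a] with R_A=-5/2, M_A=0 = (-5/2)·(24/5) - 0 - (-15) = 3 kN·m
Load 3 — triangular load w₀=-7 kN/m (0→w₀ over full span):
  M_3 = 3w₀Lx/20 - w₀L²/30 - w₀x³/(6L) = 3·(-7)·8·(24/5)/20 - (-7)·8²/30 - (-7)·(24/5)³/(6·8) = -3472/375 kN·m
Load 4 — point force P=15 kN at a=16/3 m (b=L-a=8/3):
  M_4 = Pb²(3a+b)x/L³ - Pab²/L²  [x≤a] = 15·(8/3)²·(3·(16/3)+(8/3))·(24/5)/8³ - 15·(16/3)·(8/3)²/8² = 88/9 kN·m
Superposition: M = Σ M_i = 8684/1125 kN·m ≈ 7.719111 kN·m

M(24/5) = 8684/1125 kN·m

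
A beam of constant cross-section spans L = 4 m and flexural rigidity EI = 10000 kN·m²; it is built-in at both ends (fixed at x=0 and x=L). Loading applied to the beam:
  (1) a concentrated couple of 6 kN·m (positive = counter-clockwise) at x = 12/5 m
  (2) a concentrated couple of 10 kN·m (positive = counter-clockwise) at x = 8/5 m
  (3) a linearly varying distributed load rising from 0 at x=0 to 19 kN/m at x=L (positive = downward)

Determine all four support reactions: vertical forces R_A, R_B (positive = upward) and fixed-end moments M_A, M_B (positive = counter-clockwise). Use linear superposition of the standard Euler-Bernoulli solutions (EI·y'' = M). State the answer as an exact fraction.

R_A = 429/25 kN, M_A = 994/75 kN·m, R_B = 521/25 kN, M_B = -282/25 kN·m

Load 1 — applied couple M₀=6 kN·m at a=12/5 m (b=L-a=8/5):
  R_A = 6M₀ab/L³ = 6·6·(12/5)·(8/5)/4³ = 54/25 kN
  M_A = M₀b(2a-b)/L² = 6·(8/5)·(2·(12/5)-(8/5))/4² = 48/25 kN·m
  R_B = -6M₀ab/L³ = -6·6·(12/5)·(8/5)/4³ = -54/25 kN
  M_B = M₀a(2b-a)/L² = 6·(12/5)·(2·(8/5)-(12/5))/4² = 18/25 kN·m
Load 2 — applied couple M₀=10 kN·m at a=8/5 m (b=L-a=12/5):
  R_A = 6M₀ab/L³ = 6·10·(8/5)·(12/5)/4³ = 18/5 kN
  M_A = M₀b(2a-b)/L² = 10·(12/5)·(2·(8/5)-(12/5))/4² = 6/5 kN·m
  R_B = -6M₀ab/L³ = -6·10·(8/5)·(12/5)/4³ = -18/5 kN
  M_B = M₀a(2b-a)/L² = 10·(8/5)·(2·(12/5)-(8/5))/4² = 16/5 kN·m
Load 3 — triangular load w₀=19 kN/m (0→w₀ over full span):
  R_A = 3w₀L/20 = 3·19·4/20 = 57/5 kN
  M_A = w₀L²/30 = 19·4²/30 = 152/15 kN·m
  R_B = 7w₀L/20 = 7·19·4/20 = 133/5 kN
  M_B = -w₀L²/20 = -19·4²/20 = -76/5 kN·m
Superposition: R_A = 429/25 kN, M_A = 994/75 kN·m, R_B = 521/25 kN, M_B = -282/25 kN·m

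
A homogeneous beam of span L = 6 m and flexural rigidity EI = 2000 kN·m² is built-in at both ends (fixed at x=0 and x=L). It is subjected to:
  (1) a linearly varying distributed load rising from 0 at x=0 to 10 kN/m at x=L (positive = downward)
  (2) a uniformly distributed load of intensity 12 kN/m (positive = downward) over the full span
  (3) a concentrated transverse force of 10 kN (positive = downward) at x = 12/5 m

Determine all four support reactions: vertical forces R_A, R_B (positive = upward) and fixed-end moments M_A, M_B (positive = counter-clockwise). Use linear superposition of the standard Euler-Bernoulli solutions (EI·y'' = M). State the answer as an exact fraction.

R_A = 1287/25 kN, M_A = 1416/25 kN·m, R_B = 1513/25 kN, M_B = -1494/25 kN·m

Load 1 — triangular load w₀=10 kN/m (0→w₀ over full span):
  R_A = 3w₀L/20 = 3·10·6/20 = 9 kN
  M_A = w₀L²/30 = 10·6²/30 = 12 kN·m
  R_B = 7w₀L/20 = 7·10·6/20 = 21 kN
  M_B = -w₀L²/20 = -10·6²/20 = -18 kN·m
Load 2 — uniform load w=12 kN/m over full span:
  R_A = wL/2 = 12·6/2 = 36 kN
  M_A = wL²/12 = 12·6²/12 = 36 kN·m
  R_B = wL/2 = 12·6/2 = 36 kN
  M_B = -wL²/12 = -12·6²/12 = -36 kN·m
Load 3 — point force P=10 kN at a=12/5 m (b=L-a=18/5):
  R_A = Pb²(3a+b)/L³ = 10·(18/5)²·(3·(12/5)+(18/5))/6³ = 162/25 kN
  M_A = Pab²/L² = 10·(12/5)·(18/5)²/6² = 216/25 kN·m
  R_B = Pa²(a+3b)/L³ = 10·(12/5)²·((12/5)+3·(18/5))/6³ = 88/25 kN
  M_B = -Pa²b/L² = -10·(12/5)²·(18/5)/6² = -144/25 kN·m
Superposition: R_A = 1287/25 kN, M_A = 1416/25 kN·m, R_B = 1513/25 kN, M_B = -1494/25 kN·m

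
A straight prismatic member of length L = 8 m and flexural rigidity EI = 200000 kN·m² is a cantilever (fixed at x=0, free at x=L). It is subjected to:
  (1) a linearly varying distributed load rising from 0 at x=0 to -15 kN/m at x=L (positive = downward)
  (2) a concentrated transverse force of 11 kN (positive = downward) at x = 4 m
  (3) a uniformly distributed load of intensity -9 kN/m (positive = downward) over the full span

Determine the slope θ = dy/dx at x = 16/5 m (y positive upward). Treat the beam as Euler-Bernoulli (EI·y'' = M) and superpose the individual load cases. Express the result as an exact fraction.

θ(16/5) = 2427/390625 rad

Load 1 — triangular load w₀=-15 kN/m (0→w₀ over full span):
  θ_1 = (w₀Lx²/4-w₀L²x/3-w₀x⁴/(24L))/EI = ((-15)·8·(16/5)²/4-(-15)·8²·(16/5)/3-(-15)·(16/5)⁴/(24·8))/200000 = 1416/390625 rad
Load 2 — point force P=11 kN at a=4 m (b=L-a=4):
  θ_2 = -Px(2a-x)/(2EI)  [x≤a] = -11·(16/5)·(2·4-(16/5))/(2·200000) = -33/78125 rad
Load 3 — uniform load w=-9 kN/m over full span:
  θ_3 = -wx(x²-3Lx+3L²)/(6EI) = -(-9)·(16/5)·((16/5)²-3·8·(16/5)+3·8²)/(6·200000) = 1176/390625 rad
Superposition: θ = Σ θ_i = 2427/390625 rad ≈ 0.006213 rad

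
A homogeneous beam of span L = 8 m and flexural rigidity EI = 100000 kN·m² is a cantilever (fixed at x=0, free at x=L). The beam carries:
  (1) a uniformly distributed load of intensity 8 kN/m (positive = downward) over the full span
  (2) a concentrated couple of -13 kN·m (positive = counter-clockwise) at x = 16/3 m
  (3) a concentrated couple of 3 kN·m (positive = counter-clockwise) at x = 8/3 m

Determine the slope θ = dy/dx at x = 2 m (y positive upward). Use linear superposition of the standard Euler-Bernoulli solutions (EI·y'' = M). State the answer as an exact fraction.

θ(2) = -311/75000 rad

Load 1 — uniform load w=8 kN/m over full span:
  θ_1 = -wx(x²-3Lx+3L²)/(6EI) = -8·2·(2²-3·8·2+3·8²)/(6·100000) = -37/9375 rad
Load 2 — applied couple M₀=-13 kN·m at a=16/3 m (b=L-a=8/3):
  θ_2 = M₀x/EI  [x≤a] = (-13)·2/100000 = -13/50000 rad
Load 3 — applied couple M₀=3 kN·m at a=8/3 m (b=L-a=16/3):
  θ_3 = M₀x/EI  [x≤a] = 3·2/100000 = 3/50000 rad
Superposition: θ = Σ θ_i = -311/75000 rad ≈ -0.004147 rad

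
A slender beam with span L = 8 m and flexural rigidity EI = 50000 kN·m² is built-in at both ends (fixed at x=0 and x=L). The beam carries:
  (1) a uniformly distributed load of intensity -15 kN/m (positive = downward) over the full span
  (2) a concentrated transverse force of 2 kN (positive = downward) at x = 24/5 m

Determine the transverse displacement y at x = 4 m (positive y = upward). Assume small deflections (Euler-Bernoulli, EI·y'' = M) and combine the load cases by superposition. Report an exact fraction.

Load 1 — uniform load w=-15 kN/m over full span:
  y_1 = -wx²(L-x)²/(24EI) = -(-15)·4²·(8-4)²/(24·50000) = 2/625 m
Load 2 — point force P=2 kN at a=24/5 m (b=L-a=16/5):
  y_2 = -Pb²x²(3aL-(3a+b)x)/(6L³EI)  [x≤a] = -2·(16/5)²·4²·(3·(24/5)·8-(3·(24/5)+(16/5))·4)/(6·8³·50000) = -112/1171875 m
Superposition: y = Σ y_i = 3638/1171875 m ≈ 0.003104 m

y(4) = 3638/1171875 m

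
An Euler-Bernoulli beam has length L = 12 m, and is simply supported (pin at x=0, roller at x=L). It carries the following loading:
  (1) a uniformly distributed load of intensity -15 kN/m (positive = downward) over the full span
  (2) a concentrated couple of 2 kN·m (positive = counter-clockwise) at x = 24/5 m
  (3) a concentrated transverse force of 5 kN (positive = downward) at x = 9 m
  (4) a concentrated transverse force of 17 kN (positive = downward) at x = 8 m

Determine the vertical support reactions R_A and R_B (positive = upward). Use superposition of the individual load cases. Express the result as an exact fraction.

Load 1 — uniform load w=-15 kN/m over full span:
  R_A = wL/2 = (-15)·12/2 = -90 kN
  R_B = wL/2 = (-15)·12/2 = -90 kN
Load 2 — applied couple M₀=2 kN·m at a=24/5 m (b=L-a=36/5):
  R_A = M₀/L = 2/12 = 1/6 kN
  R_B = -M₀/L = -2/12 = -1/6 kN
Load 3 — point force P=5 kN at a=9 m (b=L-a=3):
  R_A = Pb/L = 5·3/12 = 5/4 kN
  R_B = Pa/L = 5·9/12 = 15/4 kN
Load 4 — point force P=17 kN at a=8 m (b=L-a=4):
  R_A = Pb/L = 17·4/12 = 17/3 kN
  R_B = Pa/L = 17·8/12 = 34/3 kN
Superposition: R_A = -995/12 kN, R_B = -901/12 kN

R_A = -995/12 kN, R_B = -901/12 kN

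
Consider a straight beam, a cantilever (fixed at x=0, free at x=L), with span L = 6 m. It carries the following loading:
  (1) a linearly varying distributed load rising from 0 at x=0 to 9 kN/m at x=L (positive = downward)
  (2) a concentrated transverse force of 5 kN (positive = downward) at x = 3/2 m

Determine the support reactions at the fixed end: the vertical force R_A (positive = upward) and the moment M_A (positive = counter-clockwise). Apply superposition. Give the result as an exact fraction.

Load 1 — triangular load w₀=9 kN/m (0→w₀ over full span):
  R_A = w₀L/2 = 9·6/2 = 27 kN
  M_A = w₀L²/3 = 9·6²/3 = 108 kN·m
Load 2 — point force P=5 kN at a=3/2 m (b=L-a=9/2):
  R_A = P = 5 kN
  M_A = Pa = 5·(3/2) = 15/2 kN·m
Superposition: R_A = 32 kN, M_A = 231/2 kN·m

R_A = 32 kN, M_A = 231/2 kN·m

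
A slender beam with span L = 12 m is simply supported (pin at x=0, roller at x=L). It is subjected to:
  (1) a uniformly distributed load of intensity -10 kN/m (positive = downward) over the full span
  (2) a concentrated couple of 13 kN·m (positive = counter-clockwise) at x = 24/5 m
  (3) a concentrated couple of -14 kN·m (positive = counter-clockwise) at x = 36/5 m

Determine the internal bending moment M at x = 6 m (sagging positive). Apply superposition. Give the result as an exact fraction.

Load 1 — uniform load w=-10 kN/m over full span:
  M_1 = wx(L-x)/2 = (-10)·6·(12-6)/2 = -180 kN·m
Load 2 — applied couple M₀=13 kN·m at a=24/5 m (b=L-a=36/5):
  M_2 = M₀x/L - M₀  [x>a] = 13·6/12 - 13 = -13/2 kN·m
Load 3 — applied couple M₀=-14 kN·m at a=36/5 m (b=L-a=24/5):
  M_3 = M₀x/L  [x≤a] = (-14)·6/12 = -7 kN·m
Superposition: M = Σ M_i = -387/2 kN·m ≈ -193.500000 kN·m

M(6) = -387/2 kN·m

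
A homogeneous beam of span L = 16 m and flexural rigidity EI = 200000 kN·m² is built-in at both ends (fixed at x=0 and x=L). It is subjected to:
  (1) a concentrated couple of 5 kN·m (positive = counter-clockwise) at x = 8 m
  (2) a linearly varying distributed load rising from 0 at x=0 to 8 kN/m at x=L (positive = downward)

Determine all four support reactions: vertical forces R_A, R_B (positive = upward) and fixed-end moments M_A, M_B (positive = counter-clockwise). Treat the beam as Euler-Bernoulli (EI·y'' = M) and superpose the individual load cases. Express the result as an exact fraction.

R_A = 3147/160 kN, M_A = 4171/60 kN·m, R_B = 7093/160 kN, M_B = -2023/20 kN·m

Load 1 — applied couple M₀=5 kN·m at a=8 m (b=L-a=8):
  R_A = 6M₀ab/L³ = 6·5·8·8/16³ = 15/32 kN
  M_A = M₀b(2a-b)/L² = 5·8·(2·8-8)/16² = 5/4 kN·m
  R_B = -6M₀ab/L³ = -6·5·8·8/16³ = -15/32 kN
  M_B = M₀a(2b-a)/L² = 5·8·(2·8-8)/16² = 5/4 kN·m
Load 2 — triangular load w₀=8 kN/m (0→w₀ over full span):
  R_A = 3w₀L/20 = 3·8·16/20 = 96/5 kN
  M_A = w₀L²/30 = 8·16²/30 = 1024/15 kN·m
  R_B = 7w₀L/20 = 7·8·16/20 = 224/5 kN
  M_B = -w₀L²/20 = -8·16²/20 = -512/5 kN·m
Superposition: R_A = 3147/160 kN, M_A = 4171/60 kN·m, R_B = 7093/160 kN, M_B = -2023/20 kN·m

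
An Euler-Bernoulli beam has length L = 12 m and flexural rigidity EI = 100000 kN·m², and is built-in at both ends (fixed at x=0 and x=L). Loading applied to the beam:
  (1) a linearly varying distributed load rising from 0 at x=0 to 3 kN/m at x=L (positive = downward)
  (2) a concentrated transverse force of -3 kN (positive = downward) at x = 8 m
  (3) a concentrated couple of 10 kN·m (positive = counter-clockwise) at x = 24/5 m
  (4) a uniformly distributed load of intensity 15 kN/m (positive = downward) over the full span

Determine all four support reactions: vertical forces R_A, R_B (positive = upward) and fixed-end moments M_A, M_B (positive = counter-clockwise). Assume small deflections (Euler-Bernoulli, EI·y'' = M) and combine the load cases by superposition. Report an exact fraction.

R_A = 4312/45 kN, M_A = 2894/15 kN·m, R_B = 4463/45 kN, M_B = -2896/15 kN·m

Load 1 — triangular load w₀=3 kN/m (0→w₀ over full span):
  R_A = 3w₀L/20 = 3·3·12/20 = 27/5 kN
  M_A = w₀L²/30 = 3·12²/30 = 72/5 kN·m
  R_B = 7w₀L/20 = 7·3·12/20 = 63/5 kN
  M_B = -w₀L²/20 = -3·12²/20 = -108/5 kN·m
Load 2 — point force P=-3 kN at a=8 m (b=L-a=4):
  R_A = Pb²(3a+b)/L³ = (-3)·4²·(3·8+4)/12³ = -7/9 kN
  M_A = Pab²/L² = (-3)·8·4²/12² = -8/3 kN·m
  R_B = Pa²(a+3b)/L³ = (-3)·8²·(8+3·4)/12³ = -20/9 kN
  M_B = -Pa²b/L² = -(-3)·8²·4/12² = 16/3 kN·m
Load 3 — applied couple M₀=10 kN·m at a=24/5 m (b=L-a=36/5):
  R_A = 6M₀ab/L³ = 6·10·(24/5)·(36/5)/12³ = 6/5 kN
  M_A = M₀b(2a-b)/L² = 10·(36/5)·(2·(24/5)-(36/5))/12² = 6/5 kN·m
  R_B = -6M₀ab/L³ = -6·10·(24/5)·(36/5)/12³ = -6/5 kN
  M_B = M₀a(2b-a)/L² = 10·(24/5)·(2·(36/5)-(24/5))/12² = 16/5 kN·m
Load 4 — uniform load w=15 kN/m over full span:
  R_A = wL/2 = 15·12/2 = 90 kN
  M_A = wL²/12 = 15·12²/12 = 180 kN·m
  R_B = wL/2 = 15·12/2 = 90 kN
  M_B = -wL²/12 = -15·12²/12 = -180 kN·m
Superposition: R_A = 4312/45 kN, M_A = 2894/15 kN·m, R_B = 4463/45 kN, M_B = -2896/15 kN·m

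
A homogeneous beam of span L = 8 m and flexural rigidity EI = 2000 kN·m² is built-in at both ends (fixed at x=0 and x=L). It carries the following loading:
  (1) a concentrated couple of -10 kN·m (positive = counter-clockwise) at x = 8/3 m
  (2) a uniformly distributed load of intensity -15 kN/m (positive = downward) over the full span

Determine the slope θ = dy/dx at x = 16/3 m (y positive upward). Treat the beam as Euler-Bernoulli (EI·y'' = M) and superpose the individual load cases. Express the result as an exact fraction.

θ(16/3) = -1/45 rad

Load 1 — applied couple M₀=-10 kN·m at a=8/3 m (b=L-a=16/3):
  θ_1 = (R_Ax²/2 - M_Ax - M₀(x-a))/EI  [x>a] with R_A=-5/3, M_A=0 = ((-5/3)·(16/3)²/2 - 0·(16/3) - (-10)·((16/3)-(8/3)))/2000 = 1/675 rad
Load 2 — uniform load w=-15 kN/m over full span:
  θ_2 = -wx(L-x)(L-2x)/(12EI) = -(-15)·(16/3)·(8-(16/3))·(8-2·(16/3))/(12·2000) = -16/675 rad
Superposition: θ = Σ θ_i = -1/45 rad ≈ -0.022222 rad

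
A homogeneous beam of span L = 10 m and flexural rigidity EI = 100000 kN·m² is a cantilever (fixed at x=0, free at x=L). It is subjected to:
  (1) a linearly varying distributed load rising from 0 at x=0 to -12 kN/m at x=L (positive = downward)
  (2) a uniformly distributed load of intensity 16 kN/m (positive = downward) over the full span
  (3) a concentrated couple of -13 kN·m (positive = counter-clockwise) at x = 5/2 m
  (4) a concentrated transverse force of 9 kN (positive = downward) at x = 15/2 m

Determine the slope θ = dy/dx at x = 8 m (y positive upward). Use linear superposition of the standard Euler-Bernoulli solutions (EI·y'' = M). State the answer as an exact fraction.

θ(8) = -173539/12000000 rad

Load 1 — triangular load w₀=-12 kN/m (0→w₀ over full span):
  θ_1 = (w₀Lx²/4-w₀L²x/3-w₀x⁴/(24L))/EI = ((-12)·10·8²/4-(-12)·10²·8/3-(-12)·8⁴/(24·10))/100000 = 232/15625 rad
Load 2 — uniform load w=16 kN/m over full span:
  θ_2 = -wx(x²-3Lx+3L²)/(6EI) = -16·8·(8²-3·10·8+3·10²)/(6·100000) = -248/9375 rad
Load 3 — applied couple M₀=-13 kN·m at a=5/2 m (b=L-a=15/2):
  θ_3 = M₀a/EI  [x>a] = (-13)·(5/2)/100000 = -13/40000 rad
Load 4 — point force P=9 kN at a=15/2 m (b=L-a=5/2):
  θ_4 = -Pa²/(2EI)  [x>a] = -9·(15/2)²/(2·100000) = -81/32000 rad
Superposition: θ = Σ θ_i = -173539/12000000 rad ≈ -0.014462 rad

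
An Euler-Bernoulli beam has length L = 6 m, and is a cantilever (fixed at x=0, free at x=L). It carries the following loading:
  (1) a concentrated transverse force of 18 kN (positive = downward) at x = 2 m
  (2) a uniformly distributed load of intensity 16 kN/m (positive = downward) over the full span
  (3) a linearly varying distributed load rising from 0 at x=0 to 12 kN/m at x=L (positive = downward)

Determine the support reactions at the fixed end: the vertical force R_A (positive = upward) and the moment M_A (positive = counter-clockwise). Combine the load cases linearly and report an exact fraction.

Load 1 — point force P=18 kN at a=2 m (b=L-a=4):
  R_A = P = 18 kN
  M_A = Pa = 18·2 = 36 kN·m
Load 2 — uniform load w=16 kN/m over full span:
  R_A = wL = 16·6 = 96 kN
  M_A = wL²/2 = 16·6²/2 = 288 kN·m
Load 3 — triangular load w₀=12 kN/m (0→w₀ over full span):
  R_A = w₀L/2 = 12·6/2 = 36 kN
  M_A = w₀L²/3 = 12·6²/3 = 144 kN·m
Superposition: R_A = 150 kN, M_A = 468 kN·m

R_A = 150 kN, M_A = 468 kN·m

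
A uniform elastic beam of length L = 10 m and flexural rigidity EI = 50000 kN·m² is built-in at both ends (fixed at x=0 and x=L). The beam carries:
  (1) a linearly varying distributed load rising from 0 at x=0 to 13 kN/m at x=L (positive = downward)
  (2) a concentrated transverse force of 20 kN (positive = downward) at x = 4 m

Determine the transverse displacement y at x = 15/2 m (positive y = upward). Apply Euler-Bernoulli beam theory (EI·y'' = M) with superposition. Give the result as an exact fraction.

y(15/2) = -1799/614400 m

Load 1 — triangular load w₀=13 kN/m (0→w₀ over full span):
  y_1 = -w₀x²(L-x)²(x+2L)/(120LEI) = -13·(15/2)²·(10-(15/2))²·((15/2)+2·10)/(120·10·50000) = -429/204800 m
Load 2 — point force P=20 kN at a=4 m (b=L-a=6):
  y_2 = -Pa²(L-x)²(3bL-(3b+a)(L-x))/(6L³EI)  [x>a] = -20·4²·(10-(15/2))²·(3·6·10-(3·6+4)·(10-(15/2)))/(6·10³·50000) = -1/1200 m
Superposition: y = Σ y_i = -1799/614400 m ≈ -0.002928 m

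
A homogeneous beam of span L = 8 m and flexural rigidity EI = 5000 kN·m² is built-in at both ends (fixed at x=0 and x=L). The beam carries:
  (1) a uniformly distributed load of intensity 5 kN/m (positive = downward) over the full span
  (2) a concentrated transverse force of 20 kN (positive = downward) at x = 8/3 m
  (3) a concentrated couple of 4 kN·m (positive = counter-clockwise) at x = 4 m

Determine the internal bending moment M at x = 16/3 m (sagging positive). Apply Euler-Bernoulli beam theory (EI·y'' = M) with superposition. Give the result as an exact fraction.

M(16/3) = 799/81 kN·m

Load 1 — uniform load w=5 kN/m over full span:
  M_1 = wLx/2 - wL²/12 - wx²/2 = 5·8·(16/3)/2 - 5·8²/12 - 5·(16/3)²/2 = 80/9 kN·m
Load 2 — point force P=20 kN at a=8/3 m (b=L-a=16/3):
  M_2 = Pa²(a+3b)(L-x)/L³ - Pa²b/L²  [x>a] = 20·(8/3)²·((8/3)+3·(16/3))·(8-(16/3))/8³ - 20·(8/3)²·(16/3)/8² = 160/81 kN·m
Load 3 — applied couple M₀=4 kN·m at a=4 m (b=L-a=4):
  M_3 = R_Ax - M_A - M₀  [x>a] with R_A=3/4, M_A=1 = (3/4)·(16/3) - 1 - 4 = -1 kN·m
Superposition: M = Σ M_i = 799/81 kN·m ≈ 9.864198 kN·m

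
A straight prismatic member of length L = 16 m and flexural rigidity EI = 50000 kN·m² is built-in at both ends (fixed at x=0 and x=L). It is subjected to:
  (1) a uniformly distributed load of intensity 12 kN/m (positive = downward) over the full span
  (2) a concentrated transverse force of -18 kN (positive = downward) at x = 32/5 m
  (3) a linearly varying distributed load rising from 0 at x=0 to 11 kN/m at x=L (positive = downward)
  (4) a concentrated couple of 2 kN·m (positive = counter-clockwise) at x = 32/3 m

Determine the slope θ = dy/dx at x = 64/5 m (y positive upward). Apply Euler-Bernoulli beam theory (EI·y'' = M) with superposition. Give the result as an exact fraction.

Load 1 — uniform load w=12 kN/m over full span:
  θ_1 = -wx(L-x)(L-2x)/(12EI) = -12·(64/5)·(16-(64/5))·(16-2·(64/5))/(12·50000) = 3072/390625 rad
Load 2 — point force P=-18 kN at a=32/5 m (b=L-a=48/5):
  θ_2 = Pa²(L-x)(2bL-(3b+a)(L-x))/(2L³EI)  [x>a] = (-18)·(32/5)²·(16-(64/5))·(2·(48/5)·16-(3·(48/5)+(32/5))·(16-(64/5)))/(2·16³·50000) = -10944/9765625 rad
Load 3 — triangular load w₀=11 kN/m (0→w₀ over full span):
  θ_3 = -w₀(2x(L-x)(L-2x)(x+2L)+x²(L-x)²)/(120LEI) = -11·(2·(64/5)·(16-(64/5))·(16-2·(64/5))·((64/5)+2·16)+(64/5)²·(16-(64/5))²)/(120·16·50000) = 22528/5859375 rad
Load 4 — applied couple M₀=2 kN·m at a=32/3 m (b=L-a=16/3):
  θ_4 = (R_Ax²/2 - M_Ax - M₀(x-a))/EI  [x>a] with R_A=1/6, M_A=2/3 = ((1/6)·(64/5)²/2 - (2/3)·(64/5) - 2·((64/5)-(32/3)))/50000 = 4/234375 rad
Superposition: θ = Σ θ_i = 310708/29296875 rad ≈ 0.010605 rad

θ(64/5) = 310708/29296875 rad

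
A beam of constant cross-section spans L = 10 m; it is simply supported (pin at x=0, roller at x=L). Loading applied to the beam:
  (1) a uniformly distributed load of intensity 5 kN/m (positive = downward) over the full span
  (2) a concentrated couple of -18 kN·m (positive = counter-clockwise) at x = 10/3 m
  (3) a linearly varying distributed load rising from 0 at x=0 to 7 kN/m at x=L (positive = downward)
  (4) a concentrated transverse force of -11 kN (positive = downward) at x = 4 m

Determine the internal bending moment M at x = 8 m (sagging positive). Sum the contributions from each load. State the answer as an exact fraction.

Load 1 — uniform load w=5 kN/m over full span:
  M_1 = wx(L-x)/2 = 5·8·(10-8)/2 = 40 kN·m
Load 2 — applied couple M₀=-18 kN·m at a=10/3 m (b=L-a=20/3):
  M_2 = M₀x/L - M₀  [x>a] = (-18)·8/10 - (-18) = 18/5 kN·m
Load 3 — triangular load w₀=7 kN/m (0→w₀ over full span):
  M_3 = w₀Lx/6 - w₀x³/(6L) = 7·10·8/6 - 7·8³/(6·10) = 168/5 kN·m
Load 4 — point force P=-11 kN at a=4 m (b=L-a=6):
  M_4 = Pa(L-x)/L  [x>a] = (-11)·4·(10-8)/10 = -44/5 kN·m
Superposition: M = Σ M_i = 342/5 kN·m ≈ 68.400000 kN·m

M(8) = 342/5 kN·m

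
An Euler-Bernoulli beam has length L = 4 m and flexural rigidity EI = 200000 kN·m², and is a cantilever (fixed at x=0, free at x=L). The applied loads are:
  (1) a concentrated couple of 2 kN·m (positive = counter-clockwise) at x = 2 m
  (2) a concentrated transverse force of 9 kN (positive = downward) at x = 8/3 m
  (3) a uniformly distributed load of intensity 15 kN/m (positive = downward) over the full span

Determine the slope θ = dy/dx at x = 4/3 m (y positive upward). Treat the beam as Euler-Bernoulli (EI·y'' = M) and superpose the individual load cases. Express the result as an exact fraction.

θ(4/3) = -113/168750 rad

Load 1 — applied couple M₀=2 kN·m at a=2 m (b=L-a=2):
  θ_1 = M₀x/EI  [x≤a] = 2·(4/3)/200000 = 1/75000 rad
Load 2 — point force P=9 kN at a=8/3 m (b=L-a=4/3):
  θ_2 = -Px(2a-x)/(2EI)  [x≤a] = -9·(4/3)·(2·(8/3)-(4/3))/(2·200000) = -3/25000 rad
Load 3 — uniform load w=15 kN/m over full span:
  θ_3 = -wx(x²-3Lx+3L²)/(6EI) = -15·(4/3)·((4/3)²-3·4·(4/3)+3·4²)/(6·200000) = -19/33750 rad
Superposition: θ = Σ θ_i = -113/168750 rad ≈ -0.000670 rad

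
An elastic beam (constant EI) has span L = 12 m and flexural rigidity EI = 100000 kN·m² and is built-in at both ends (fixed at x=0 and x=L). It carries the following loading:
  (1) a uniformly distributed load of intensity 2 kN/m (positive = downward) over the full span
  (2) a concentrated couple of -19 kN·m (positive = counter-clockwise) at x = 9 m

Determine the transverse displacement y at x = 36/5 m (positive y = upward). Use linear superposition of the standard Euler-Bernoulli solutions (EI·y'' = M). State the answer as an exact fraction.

y(36/5) = -70551/125000000 m

Load 1 — uniform load w=2 kN/m over full span:
  y_1 = -wx²(L-x)²/(24EI) = -2·(36/5)²·(12-(36/5))²/(24·100000) = -1944/1953125 m
Load 2 — applied couple M₀=-19 kN·m at a=9 m (b=L-a=3):
  y_2 = (R_Ax³/6 - M_Ax²/2)/EI  [x≤a] with R_A=-57/32, M_A=-95/16 = ((-57/32)·(36/5)³/6 - (-95/16)·(36/5)²/2)/100000 = 10773/25000000 m
Superposition: y = Σ y_i = -70551/125000000 m ≈ -0.000564 m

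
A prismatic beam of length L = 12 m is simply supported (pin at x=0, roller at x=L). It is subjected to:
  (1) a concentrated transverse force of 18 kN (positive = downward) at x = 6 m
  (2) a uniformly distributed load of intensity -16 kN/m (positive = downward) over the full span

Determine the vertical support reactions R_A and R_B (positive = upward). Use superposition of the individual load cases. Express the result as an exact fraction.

Load 1 — point force P=18 kN at a=6 m (b=L-a=6):
  R_A = Pb/L = 18·6/12 = 9 kN
  R_B = Pa/L = 18·6/12 = 9 kN
Load 2 — uniform load w=-16 kN/m over full span:
  R_A = wL/2 = (-16)·12/2 = -96 kN
  R_B = wL/2 = (-16)·12/2 = -96 kN
Superposition: R_A = -87 kN, R_B = -87 kN

R_A = -87 kN, R_B = -87 kN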